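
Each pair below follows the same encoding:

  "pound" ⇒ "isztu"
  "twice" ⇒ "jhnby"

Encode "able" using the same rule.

jqgf

The output letters match the input read backwards, each shifted +5: pound reversed is dnuop. Two steps: reverse the string, then apply a Caesar shift of +5.
Applying it to able: reverse → elba; then shift: e+5=j, l+5=q, b+5=g, a+5=f.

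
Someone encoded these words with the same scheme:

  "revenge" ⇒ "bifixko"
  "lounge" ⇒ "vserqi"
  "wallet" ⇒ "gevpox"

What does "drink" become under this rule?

nvsru

It's a Vigenère-style cipher with numeric key [10,4]: position i shifts by key[i mod 2].
For drink: d+10=n, r+4=v, i+10=s, n+4=r, k+10=u.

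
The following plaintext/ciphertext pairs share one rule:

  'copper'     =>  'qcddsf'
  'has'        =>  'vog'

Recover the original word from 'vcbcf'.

Every letter moves 14 places later in the alphabet, wrapping around z→a.
Undoing it on vcbcf: v−14=h, c−14=o, b−14=n, c−14=o, f−14=r.

honor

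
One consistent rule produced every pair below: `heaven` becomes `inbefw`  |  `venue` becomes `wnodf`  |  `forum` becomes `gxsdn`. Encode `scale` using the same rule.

tlbuf

A repeating key of period 2 is used — shifts +1, +9 over and over.
For scale: s+1=t, c+9=l, a+1=b, l+9=u, e+1=f.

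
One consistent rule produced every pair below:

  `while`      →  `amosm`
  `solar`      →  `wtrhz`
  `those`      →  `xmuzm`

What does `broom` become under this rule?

fwuvu

In while: w→a is +4, h→m is +5, i→o is +6, l→s is +7 — the shift increases by 1 each position. Each letter shifts forward by (position + 4), i.e. 4, 5, 6, … — the shift grows by one for each successive letter.
Applying it to broom: b+4=f, r+5=w, o+6=u, o+7=v, m+8=u.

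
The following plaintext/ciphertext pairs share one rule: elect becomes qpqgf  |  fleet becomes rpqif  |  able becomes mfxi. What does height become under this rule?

tiuktx

Shifts by position in elect: pos 0: e→q (+12), pos 1: l→p (+4), pos 2: e→q (+12), pos 3: c→g (+4) — repeating every 2. It's a Vigenère-style cipher with numeric key [12,4]: position i shifts by key[i mod 2].
On height: h+12=t, e+4=i, i+12=u, g+4=k, h+12=t, t+4=x.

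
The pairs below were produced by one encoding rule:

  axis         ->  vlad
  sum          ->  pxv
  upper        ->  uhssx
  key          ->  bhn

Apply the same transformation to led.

gho

Two steps: reverse the string, then apply a Caesar shift of +3.
For led: reverse → del; then shift: d+3=g, e+3=h, l+3=o.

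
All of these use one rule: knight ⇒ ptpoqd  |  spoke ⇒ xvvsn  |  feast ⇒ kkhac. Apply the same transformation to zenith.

ekuqcr

In knight: k→p is +5, n→t is +6, i→p is +7, g→o is +8 — the shift increases by 1 each position. Letter i (0-indexed) is shifted by i+5, so successive shifts are 5, 6, 7, ….
On zenith: z+5=e, e+6=k, n+7=u, i+8=q, t+9=c, h+10=r.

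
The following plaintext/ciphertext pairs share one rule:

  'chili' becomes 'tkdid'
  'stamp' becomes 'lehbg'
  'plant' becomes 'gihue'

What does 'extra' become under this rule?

fcesh

Treating letters as 0–25, the rule is x ↦ 19x + 7 (mod 26).
On extra: e(4)→19·4+7≡5=f; x(23)→19·23+7≡2=c; t(19)→19·19+7≡4=e; r(17)→19·17+7≡18=s; a(0)→19·0+7≡7=h (all mod 26).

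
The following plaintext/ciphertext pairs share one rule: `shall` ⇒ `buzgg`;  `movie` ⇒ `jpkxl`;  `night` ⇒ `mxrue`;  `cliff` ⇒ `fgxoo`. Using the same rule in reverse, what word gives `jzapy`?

major

s(18)→b(1) and h(7)→u(20) fit y≡3x+25 (mod 26); the inverse of 3 mod 26 is 9. Treating letters as 0–25, the rule is x ↦ 3x + 25 (mod 26).
Decoding jzapy: j(9)→9·(9−25)≡12=m; z(25)→9·(25−25)≡0=a; a(0)→9·(0−25)≡9=j; p(15)→9·(15−25)≡14=o; y(24)→9·(24−25)≡17=r (all mod 26).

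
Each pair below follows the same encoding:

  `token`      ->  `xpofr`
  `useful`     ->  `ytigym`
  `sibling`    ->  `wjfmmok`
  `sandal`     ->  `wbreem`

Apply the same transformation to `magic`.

qbkjg

Shifts by position in token: pos 0: t→x (+4), pos 1: o→p (+1), pos 2: k→o (+4), pos 3: e→f (+1) — repeating every 2. It's a Vigenère-style cipher with numeric key [4,1]: position i shifts by key[i mod 2].
For magic: m+4=q, a+1=b, g+4=k, i+1=j, c+4=g.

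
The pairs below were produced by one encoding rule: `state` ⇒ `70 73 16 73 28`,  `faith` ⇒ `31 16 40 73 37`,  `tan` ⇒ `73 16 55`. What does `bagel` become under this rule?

With a=1..z=26, the number is 3·pos + 13.
Applying it to bagel: b=2→19, a=1→16, g=7→34, e=5→28, l=12→49.

19 16 34 28 49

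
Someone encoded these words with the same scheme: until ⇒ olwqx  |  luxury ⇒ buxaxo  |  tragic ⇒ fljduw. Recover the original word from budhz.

The output letters match the input read backwards, each shifted +3: until reversed is litnu. The word is reversed, then every letter is shifted forward by 3.
Decoding budhz: shift back: b−3=y, u−3=r, d−3=a, h−3=e, z−3=w → yraew; then reverse → weary.

weary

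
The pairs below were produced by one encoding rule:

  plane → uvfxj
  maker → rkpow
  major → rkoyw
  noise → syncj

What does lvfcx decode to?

Shifts by position in plane: pos 0: p→u (+5), pos 1: l→v (+10), pos 2: a→f (+5), pos 3: n→x (+10) — repeating every 2. It's a Vigenère-style cipher with numeric key [5,10]: position i shifts by key[i mod 2].
Reversing it on lvfcx: l−5=g, v−10=l, f−5=a, c−10=s, x−5=s.

glass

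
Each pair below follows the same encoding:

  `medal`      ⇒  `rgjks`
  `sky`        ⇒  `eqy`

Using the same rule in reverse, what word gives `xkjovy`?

Read the word backwards and shift each letter +6.
Undoing it on xkjovy: shift back: x−6=r, k−6=e, j−6=d, o−6=i, v−6=p, y−6=s → redips; then reverse → spider.

spider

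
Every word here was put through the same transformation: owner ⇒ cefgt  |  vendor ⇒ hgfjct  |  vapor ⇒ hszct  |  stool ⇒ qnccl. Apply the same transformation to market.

istogn

This is an affine cipher: with a=0,…,z=25, each position x becomes (23x+18) mod 26.
On market: m(12)→23·12+18≡8=i; a(0)→23·0+18≡18=s; r(17)→23·17+18≡19=t; k(10)→23·10+18≡14=o; e(4)→23·4+18≡6=g; t(19)→23·19+18≡13=n (all mod 26).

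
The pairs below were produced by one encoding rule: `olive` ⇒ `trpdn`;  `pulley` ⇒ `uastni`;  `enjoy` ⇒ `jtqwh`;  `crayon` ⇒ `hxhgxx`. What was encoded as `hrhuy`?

clamp

In olive: o→t is +5, l→r is +6, i→p is +7, v→d is +8 — the shift increases by 1 each position. Letter i (0-indexed) is shifted by i+5, so successive shifts are 5, 6, 7, ….
Decoding hrhuy: h−5=c, r−6=l, h−7=a, u−8=m, y−9=p.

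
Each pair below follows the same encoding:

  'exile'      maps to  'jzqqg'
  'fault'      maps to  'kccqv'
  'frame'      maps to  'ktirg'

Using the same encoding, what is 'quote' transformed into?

Shifts by position in exile: pos 0: e→j (+5), pos 1: x→z (+2), pos 2: i→q (+8), pos 3: l→q (+5), pos 4: e→g (+2) — repeating every 3. The shifts repeat in a cycle of length 3: positions 0,1,… shift by +5, +2, +8, then the pattern repeats.
Applying it to quote: q+5=v, u+2=w, o+8=w, t+5=y, e+2=g.

vwwyg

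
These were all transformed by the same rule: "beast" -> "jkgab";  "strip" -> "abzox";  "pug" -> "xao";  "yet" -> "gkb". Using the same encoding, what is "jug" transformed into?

The shift depends on letter class: consonant b→j is +8, but vowel e→k is +6. The rule splits by letter class: vowels +6, consonants +8.
On jug: j(cons)+8=r, u(vowel)+6=a, g(cons)+8=o.

rao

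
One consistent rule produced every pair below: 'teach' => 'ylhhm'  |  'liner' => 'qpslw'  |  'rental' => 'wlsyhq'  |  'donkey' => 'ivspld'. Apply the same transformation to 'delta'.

The shift depends on letter class: consonant t→y is +5, but vowel e→l is +7. The rule splits by letter class: vowels +7, consonants +5.
Applying it to delta: d(cons)+5=i, e(vowel)+7=l, l(cons)+5=q, t(cons)+5=y, a(vowel)+7=h.

ilqyh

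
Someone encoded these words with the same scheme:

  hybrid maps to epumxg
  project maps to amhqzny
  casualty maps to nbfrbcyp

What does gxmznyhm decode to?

director

h(7)→e(4) and y(24)→p(15) fit y≡19x+1 (mod 26); the inverse of 19 mod 26 is 11. This is an affine cipher: with a=0,…,z=25, each position x becomes (19x+1) mod 26.
Decoding gxmznyhm: g(6)→11·(6−1)≡3=d; x(23)→11·(23−1)≡8=i; m(12)→11·(12−1)≡17=r; z(25)→11·(25−1)≡4=e; n(13)→11·(13−1)≡2=c; y(24)→11·(24−1)≡19=t; h(7)→11·(7−1)≡14=o; m(12)→11·(12−1)≡17=r (all mod 26).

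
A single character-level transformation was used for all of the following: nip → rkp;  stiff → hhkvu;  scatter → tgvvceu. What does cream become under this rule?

ocgte

The output letters match the input read backwards, each shifted +2: nip reversed is pin. Two steps: reverse the string, then apply a Caesar shift of +2.
Applying it to cream: reverse → maerc; then shift: m+2=o, a+2=c, e+2=g, r+2=t, c+2=e.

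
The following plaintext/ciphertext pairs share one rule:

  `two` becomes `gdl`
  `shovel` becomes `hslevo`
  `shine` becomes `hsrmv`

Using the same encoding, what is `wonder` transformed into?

Letters are reflected about the middle of the alphabet (position → 25−position): Atbash.
Applying it to wonder: w↔d, o↔l, n↔m, d↔w, e↔v, r↔i.

dlmwvi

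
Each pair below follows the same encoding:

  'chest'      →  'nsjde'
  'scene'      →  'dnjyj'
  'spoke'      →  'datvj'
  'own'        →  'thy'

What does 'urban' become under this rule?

The shift depends on letter class: consonant c→n is +11, but vowel e→j is +5. Two shifts are in play — +5 for a/e/i/o/u, +11 for every other letter.
For urban: u(vowel)+5=z, r(cons)+11=c, b(cons)+11=m, a(vowel)+5=f, n(cons)+11=y.

zcmfy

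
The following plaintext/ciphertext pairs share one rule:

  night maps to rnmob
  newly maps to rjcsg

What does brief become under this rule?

In night: n→r is +4, i→n is +5, g→m is +6, h→o is +7 — the shift increases by 1 each position. Letter i (0-indexed) is shifted by i+4, so successive shifts are 4, 5, 6, ….
On brief: b+4=f, r+5=w, i+6=o, e+7=l, f+8=n.

fwoln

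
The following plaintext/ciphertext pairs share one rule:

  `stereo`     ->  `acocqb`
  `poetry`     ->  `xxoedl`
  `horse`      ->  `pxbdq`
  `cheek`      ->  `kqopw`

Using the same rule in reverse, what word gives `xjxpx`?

panel

In stereo: s→a is +8, t→c is +9, e→o is +10, r→c is +11 — the shift increases by 1 each position. The shift increases by 1 at each position, starting from +8: 8, 9, 10, ….
Undoing it on xjxpx: x−8=p, j−9=a, x−10=n, p−11=e, x−12=l.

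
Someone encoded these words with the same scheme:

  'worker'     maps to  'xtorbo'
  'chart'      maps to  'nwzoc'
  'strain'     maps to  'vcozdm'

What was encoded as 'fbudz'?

w(22)→x(23) and o(14)→t(19) fit y≡7x+25 (mod 26); the inverse of 7 mod 26 is 15. Each letter's alphabet position (a=0..z=25) is mapped through 7·x+25 mod 26 — an affine cipher.
Reversing it on fbudz: f(5)→15·(5−25)≡12=m; b(1)→15·(1−25)≡4=e; u(20)→15·(20−25)≡3=d; d(3)→15·(3−25)≡8=i; z(25)→15·(25−25)≡0=a (all mod 26).

media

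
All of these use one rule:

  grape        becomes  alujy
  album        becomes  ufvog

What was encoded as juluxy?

Compare letters: g→a is +20, r→l is +20, a→u is +20 — a constant shift. It's a constant shift of +20 (ROT20).
Undoing it on juluxy: j−20=p, u−20=a, l−20=r, u−20=a, x−20=d, y−20=e.

parade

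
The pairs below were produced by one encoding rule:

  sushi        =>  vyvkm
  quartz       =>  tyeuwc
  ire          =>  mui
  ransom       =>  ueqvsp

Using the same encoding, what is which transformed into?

zkmfk

The shift depends on letter class: consonant s→v is +3, but vowel u→y is +4. Two shifts are in play — +4 for a/e/i/o/u, +3 for every other letter.
For which: w(cons)+3=z, h(cons)+3=k, i(vowel)+4=m, c(cons)+3=f, h(cons)+3=k.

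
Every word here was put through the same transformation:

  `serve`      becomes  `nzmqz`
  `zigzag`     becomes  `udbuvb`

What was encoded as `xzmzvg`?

Compare letters: s→n is +21, e→z is +21, r→m is +21 — a constant shift. Each letter is shifted forward by 21 in the alphabet (a Caesar shift of +21).
Undoing it on xzmzvg: x−21=c, z−21=e, m−21=r, z−21=e, v−21=a, g−21=l.

cereal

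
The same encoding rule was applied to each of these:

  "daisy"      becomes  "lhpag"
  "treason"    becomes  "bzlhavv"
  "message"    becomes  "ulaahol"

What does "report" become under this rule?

The shift depends on letter class: consonant d→l is +8, but vowel a→h is +7. Vowels shift forward by 7 and consonants shift forward by 8.
For report: r(cons)+8=z, e(vowel)+7=l, p(cons)+8=x, o(vowel)+7=v, r(cons)+8=z, t(cons)+8=b.

zlxvzb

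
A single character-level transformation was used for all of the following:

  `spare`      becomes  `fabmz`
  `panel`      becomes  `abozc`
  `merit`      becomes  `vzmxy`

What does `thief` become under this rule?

s(18)→f(5) and p(15)→a(0) fit y≡19x+1 (mod 26); the inverse of 19 mod 26 is 11. Each letter's alphabet position (a=0..z=25) is mapped through 19·x+1 mod 26 — an affine cipher.
On thief: t(19)→19·19+1≡24=y; h(7)→19·7+1≡4=e; i(8)→19·8+1≡23=x; e(4)→19·4+1≡25=z; f(5)→19·5+1≡18=s (all mod 26).

yexzs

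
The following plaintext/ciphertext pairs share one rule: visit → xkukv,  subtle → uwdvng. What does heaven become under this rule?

Compare letters: v→x is +2, i→k is +2, s→u is +2 — a constant shift. This is a Caesar cipher with shift 2.
Applying it to heaven: h+2=j, e+2=g, a+2=c, v+2=x, e+2=g, n+2=p.

jgcxgp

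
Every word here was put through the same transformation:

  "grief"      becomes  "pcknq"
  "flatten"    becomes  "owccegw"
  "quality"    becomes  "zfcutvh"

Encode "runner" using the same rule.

It's a Vigenère-style cipher with numeric key [9,11,2]: position i shifts by key[i mod 3].
Applying it to runner: r+9=a, u+11=f, n+2=p, n+9=w, e+11=p, r+2=t.

afpwpt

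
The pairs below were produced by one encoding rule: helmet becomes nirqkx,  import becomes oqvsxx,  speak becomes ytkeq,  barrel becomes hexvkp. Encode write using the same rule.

cvoxk

A repeating key of period 2 is used — shifts +6, +4 over and over.
Applying it to write: w+6=c, r+4=v, i+6=o, t+4=x, e+6=k.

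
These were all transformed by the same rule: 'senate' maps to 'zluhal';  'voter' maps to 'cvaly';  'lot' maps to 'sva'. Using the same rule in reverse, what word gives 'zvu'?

Compare letters: s→z is +7, e→l is +7, n→u is +7 — a constant shift. Every letter moves 7 places later in the alphabet, wrapping around z→a.
Undoing it on zvu: z−7=s, v−7=o, u−7=n.

son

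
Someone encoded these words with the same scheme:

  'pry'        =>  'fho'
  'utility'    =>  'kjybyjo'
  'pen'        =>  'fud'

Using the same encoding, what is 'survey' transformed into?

Compare letters: p→f is +16, r→h is +16, y→o is +16 — a constant shift. It's a constant shift of +16 (ROT16).
On survey: s+16=i, u+16=k, r+16=h, v+16=l, e+16=u, y+16=o.

ikhluo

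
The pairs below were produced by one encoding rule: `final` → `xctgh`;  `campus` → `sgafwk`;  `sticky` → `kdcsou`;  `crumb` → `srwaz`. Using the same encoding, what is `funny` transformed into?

xwttu

f(5)→x(23) and i(8)→c(2) fit y≡19x+6 (mod 26); the inverse of 19 mod 26 is 11. This is an affine cipher: with a=0,…,z=25, each position x becomes (19x+6) mod 26.
On funny: f(5)→19·5+6≡23=x; u(20)→19·20+6≡22=w; n(13)→19·13+6≡19=t; n(13)→19·13+6≡19=t; y(24)→19·24+6≡20=u (all mod 26).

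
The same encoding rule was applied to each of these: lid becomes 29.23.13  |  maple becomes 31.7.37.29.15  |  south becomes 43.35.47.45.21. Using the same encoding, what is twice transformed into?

The formula is n = 2×(alphabet index, a=1) + 5.
On twice: t=20→45, w=23→51, i=9→23, c=3→11, e=5→15.

45.51.23.11.15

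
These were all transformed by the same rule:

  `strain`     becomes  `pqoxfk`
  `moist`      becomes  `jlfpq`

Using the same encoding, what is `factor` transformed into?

cxzqlo

It's a constant shift of +23 (ROT23).
Applying it to factor: f+23=c, a+23=x, c+23=z, t+23=q, o+23=l, r+23=o.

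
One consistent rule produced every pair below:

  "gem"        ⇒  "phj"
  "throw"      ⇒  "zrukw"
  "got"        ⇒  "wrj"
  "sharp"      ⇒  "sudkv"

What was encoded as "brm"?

Two steps: reverse the string, then apply a Caesar shift of +3.
Decoding brm: shift back: b−3=y, r−3=o, m−3=j → yoj; then reverse → joy.

joy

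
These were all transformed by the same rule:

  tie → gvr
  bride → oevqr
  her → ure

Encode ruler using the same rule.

Compare letters: t→g is +13, i→v is +13, e→r is +13 — a constant shift. This is a Caesar cipher with shift 13.
On ruler: r+13=e, u+13=h, l+13=y, e+13=r, r+13=e.

ehyre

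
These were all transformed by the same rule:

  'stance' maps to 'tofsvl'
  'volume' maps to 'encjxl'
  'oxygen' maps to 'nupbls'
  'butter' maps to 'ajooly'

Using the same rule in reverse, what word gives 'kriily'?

Each letter's alphabet position (a=0..z=25) is mapped through 21·x+5 mod 26 — an affine cipher.
Decoding kriily: k(10)→5·(10−5)≡25=z; r(17)→5·(17−5)≡8=i; i(8)→5·(8−5)≡15=p; i(8)→5·(8−5)≡15=p; l(11)→5·(11−5)≡4=e; y(24)→5·(24−5)≡17=r (all mod 26).

zipper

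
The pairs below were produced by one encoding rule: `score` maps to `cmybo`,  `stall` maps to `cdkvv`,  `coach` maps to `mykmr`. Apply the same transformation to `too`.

Compare letters: s→c is +10, c→m is +10, o→y is +10 — a constant shift. Every letter moves 10 places later in the alphabet, wrapping around z→a.
For too: t+10=d, o+10=y, o+10=y.

dyy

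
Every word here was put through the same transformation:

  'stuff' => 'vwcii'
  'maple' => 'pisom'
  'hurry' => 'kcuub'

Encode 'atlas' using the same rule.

iwoiv

The shift depends on letter class: consonant s→v is +3, but vowel u→c is +8. Vowels shift forward by 8 and consonants shift forward by 3.
Applying it to atlas: a(vowel)+8=i, t(cons)+3=w, l(cons)+3=o, a(vowel)+8=i, s(cons)+3=v.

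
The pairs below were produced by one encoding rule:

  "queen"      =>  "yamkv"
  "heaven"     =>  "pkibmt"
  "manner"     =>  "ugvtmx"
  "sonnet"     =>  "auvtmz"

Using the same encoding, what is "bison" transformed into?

Shifts by position in queen: pos 0: q→y (+8), pos 1: u→a (+6), pos 2: e→m (+8), pos 3: e→k (+6) — repeating every 2. The shifts repeat in a cycle of length 2: positions 0,1,… shift by +8, +6, then the pattern repeats.
On bison: b+8=j, i+6=o, s+8=a, o+6=u, n+8=v.

joauv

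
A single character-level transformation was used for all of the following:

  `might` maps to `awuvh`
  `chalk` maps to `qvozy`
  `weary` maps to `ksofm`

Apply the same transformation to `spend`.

This is a Caesar cipher with shift 14.
Applying it to spend: s+14=g, p+14=d, e+14=s, n+14=b, d+14=r.

gdsbr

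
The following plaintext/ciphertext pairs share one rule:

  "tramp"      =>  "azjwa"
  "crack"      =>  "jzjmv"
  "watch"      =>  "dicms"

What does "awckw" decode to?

In tramp: t→a is +7, r→z is +8, a→j is +9, m→w is +10 — the shift increases by 1 each position. Each letter shifts forward by (position + 7), i.e. 7, 8, 9, … — the shift grows by one for each successive letter.
Undoing it on awckw: a−7=t, w−8=o, c−9=t, k−10=a, w−11=l.

total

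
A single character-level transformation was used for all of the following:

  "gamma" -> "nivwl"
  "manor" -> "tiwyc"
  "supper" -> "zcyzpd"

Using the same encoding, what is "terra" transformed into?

In gamma: g→n is +7, a→i is +8, m→v is +9, m→w is +10 — the shift increases by 1 each position. Each letter shifts forward by (position + 7), i.e. 7, 8, 9, … — the shift grows by one for each successive letter.
For terra: t+7=a, e+8=m, r+9=a, r+10=b, a+11=l.

amabl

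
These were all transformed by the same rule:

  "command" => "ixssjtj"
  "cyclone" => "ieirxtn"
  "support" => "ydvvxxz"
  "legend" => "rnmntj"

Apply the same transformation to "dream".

The shift depends on letter class: consonant c→i is +6, but vowel o→x is +9. Vowels shift forward by 9 and consonants shift forward by 6.
On dream: d(cons)+6=j, r(cons)+6=x, e(vowel)+9=n, a(vowel)+9=j, m(cons)+6=s.

jxnjs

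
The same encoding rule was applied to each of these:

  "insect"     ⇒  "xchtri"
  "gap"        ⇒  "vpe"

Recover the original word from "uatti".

fleet

Compare letters: i→x is +15, n→c is +15, s→h is +15 — a constant shift. Every letter moves 15 places later in the alphabet, wrapping around z→a.
Decoding uatti: u−15=f, a−15=l, t−15=e, t−15=e, i−15=t.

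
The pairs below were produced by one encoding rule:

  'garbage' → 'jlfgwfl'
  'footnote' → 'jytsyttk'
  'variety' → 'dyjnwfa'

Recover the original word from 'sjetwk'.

The output letters match the input read backwards, each shifted +5: garbage reversed is egabrag. The word is reversed, then every letter is shifted forward by 5.
Undoing it on sjetwk: shift back: s−5=n, j−5=e, e−5=z, t−5=o, w−5=r, k−5=f → nezorf; then reverse → frozen.

frozen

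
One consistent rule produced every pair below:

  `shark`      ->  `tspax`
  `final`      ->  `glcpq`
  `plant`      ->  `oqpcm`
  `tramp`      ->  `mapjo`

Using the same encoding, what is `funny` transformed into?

gfccd

s(18)→t(19) and h(7)→s(18) fit y≡19x+15 (mod 26); the inverse of 19 mod 26 is 11. This is an affine cipher: with a=0,…,z=25, each position x becomes (19x+15) mod 26.
For funny: f(5)→19·5+15≡6=g; u(20)→19·20+15≡5=f; n(13)→19·13+15≡2=c; n(13)→19·13+15≡2=c; y(24)→19·24+15≡3=d (all mod 26).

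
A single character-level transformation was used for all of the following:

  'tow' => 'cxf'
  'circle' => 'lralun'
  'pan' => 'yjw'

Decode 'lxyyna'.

copper

Compare letters: t→c is +9, o→x is +9, w→f is +9 — a constant shift. Every letter moves 9 places later in the alphabet, wrapping around z→a.
Undoing it on lxyyna: l−9=c, x−9=o, y−9=p, y−9=p, n−9=e, a−9=r.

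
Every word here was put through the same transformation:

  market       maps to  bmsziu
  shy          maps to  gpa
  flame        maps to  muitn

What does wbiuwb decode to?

The output letters match the input read backwards, each shifted +8: market reversed is tekram. Two steps: reverse the string, then apply a Caesar shift of +8.
Reversing it on wbiuwb: shift back: w−8=o, b−8=t, i−8=a, u−8=m, w−8=o, b−8=t → otamot; then reverse → tomato.

tomato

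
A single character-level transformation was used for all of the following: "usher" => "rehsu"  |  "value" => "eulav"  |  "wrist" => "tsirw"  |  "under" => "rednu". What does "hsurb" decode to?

brush

It's just the letters in reverse order.
Decoding hsurb: then reverse → brush.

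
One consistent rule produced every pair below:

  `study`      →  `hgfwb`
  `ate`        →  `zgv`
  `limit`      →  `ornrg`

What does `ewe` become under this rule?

vdv

Each pair mirrors across the alphabet (s↔h, t↔g, u↔f): positions sum to 25. Each letter is replaced by its mirror in the alphabet: a↔z, b↔y, c↔x, and so on (the Atbash cipher).
On ewe: e↔v, w↔d, e↔v.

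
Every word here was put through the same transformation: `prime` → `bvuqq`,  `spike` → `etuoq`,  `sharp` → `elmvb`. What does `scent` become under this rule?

Shifts by position in prime: pos 0: p→b (+12), pos 1: r→v (+4), pos 2: i→u (+12), pos 3: m→q (+4) — repeating every 2. The shifts repeat in a cycle of length 2: positions 0,1,… shift by +12, +4, then the pattern repeats.
For scent: s+12=e, c+4=g, e+12=q, n+4=r, t+12=f.

egqrf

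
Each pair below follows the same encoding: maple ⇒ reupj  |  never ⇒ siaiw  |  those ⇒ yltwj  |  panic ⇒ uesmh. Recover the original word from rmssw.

minor

A repeating key of period 2 is used — shifts +5, +4 over and over.
Reversing it on rmssw: r−5=m, m−4=i, s−5=n, s−4=o, w−5=r.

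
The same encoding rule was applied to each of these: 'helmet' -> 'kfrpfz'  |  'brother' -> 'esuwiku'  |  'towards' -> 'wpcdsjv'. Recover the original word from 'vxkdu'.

Shifts by position in helmet: pos 0: h→k (+3), pos 1: e→f (+1), pos 2: l→r (+6), pos 3: m→p (+3), pos 4: e→f (+1), pos 5: t→z (+6) — repeating every 3. It's a Vigenère-style cipher with numeric key [3,1,6]: position i shifts by key[i mod 3].
Decoding vxkdu: v−3=s, x−1=w, k−6=e, d−3=a, u−1=t.

sweat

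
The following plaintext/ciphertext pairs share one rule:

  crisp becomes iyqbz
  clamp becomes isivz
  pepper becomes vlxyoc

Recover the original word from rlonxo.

legend

In crisp: c→i is +6, r→y is +7, i→q is +8, s→b is +9 — the shift increases by 1 each position. The shift increases by 1 at each position, starting from +6: 6, 7, 8, ….
Reversing it on rlonxo: r−6=l, l−7=e, o−8=g, n−9=e, x−10=n, o−11=d.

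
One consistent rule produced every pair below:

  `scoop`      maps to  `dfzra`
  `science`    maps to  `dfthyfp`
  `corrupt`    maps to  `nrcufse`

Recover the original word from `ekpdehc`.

theater

Shifts by position in scoop: pos 0: s→d (+11), pos 1: c→f (+3), pos 2: o→z (+11), pos 3: o→r (+3) — repeating every 2. It's a Vigenère-style cipher with numeric key [11,3]: position i shifts by key[i mod 2].
Undoing it on ekpdehc: e−11=t, k−3=h, p−11=e, d−3=a, e−11=t, h−3=e, c−11=r.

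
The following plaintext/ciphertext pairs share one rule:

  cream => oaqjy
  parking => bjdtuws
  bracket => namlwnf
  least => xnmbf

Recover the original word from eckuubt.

Shifts by position in cream: pos 0: c→o (+12), pos 1: r→a (+9), pos 2: e→q (+12), pos 3: a→j (+9) — repeating every 2. The shifts repeat in a cycle of length 2: positions 0,1,… shift by +12, +9, then the pattern repeats.
Reversing it on eckuubt: e−12=s, c−9=t, k−12=y, u−9=l, u−12=i, b−9=s, t−12=h.

stylish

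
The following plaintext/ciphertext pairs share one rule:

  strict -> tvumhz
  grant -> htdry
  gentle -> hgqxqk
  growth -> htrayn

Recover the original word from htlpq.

Each letter shifts forward by (position + 1), i.e. 1, 2, 3, … — the shift grows by one for each successive letter.
Undoing it on htlpq: h−1=g, t−2=r, l−3=i, p−4=l, q−5=l.

grill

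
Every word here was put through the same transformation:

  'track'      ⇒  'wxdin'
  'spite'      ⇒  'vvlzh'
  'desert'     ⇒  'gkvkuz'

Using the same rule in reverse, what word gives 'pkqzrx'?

mentor

Shifts by position in track: pos 0: t→w (+3), pos 1: r→x (+6), pos 2: a→d (+3), pos 3: c→i (+6) — repeating every 2. A repeating key of period 2 is used — shifts +3, +6 over and over.
Decoding pkqzrx: p−3=m, k−6=e, q−3=n, z−6=t, r−3=o, x−6=r.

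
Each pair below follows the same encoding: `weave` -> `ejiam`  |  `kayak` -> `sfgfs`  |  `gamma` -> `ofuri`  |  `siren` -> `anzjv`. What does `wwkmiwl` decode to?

orchard

Shifts by position in weave: pos 0: w→e (+8), pos 1: e→j (+5), pos 2: a→i (+8), pos 3: v→a (+5) — repeating every 2. A repeating key of period 2 is used — shifts +8, +5 over and over.
Reversing it on wwkmiwl: w−8=o, w−5=r, k−8=c, m−5=h, i−8=a, w−5=r, l−8=d.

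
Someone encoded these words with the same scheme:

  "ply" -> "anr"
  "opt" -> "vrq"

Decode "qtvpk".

The output letters match the input read backwards, each shifted +2: ply reversed is ylp. Read the word backwards and shift each letter +2.
Decoding qtvpk: shift back: q−2=o, t−2=r, v−2=t, p−2=n, k−2=i → ortni; then reverse → intro.

intro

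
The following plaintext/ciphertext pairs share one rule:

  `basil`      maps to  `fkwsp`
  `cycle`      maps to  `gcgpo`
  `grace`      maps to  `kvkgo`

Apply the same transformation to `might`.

The shift depends on letter class: consonant b→f is +4, but vowel a→k is +10. Vowels shift forward by 10 and consonants shift forward by 4.
Applying it to might: m(cons)+4=q, i(vowel)+10=s, g(cons)+4=k, h(cons)+4=l, t(cons)+4=x.

qsklx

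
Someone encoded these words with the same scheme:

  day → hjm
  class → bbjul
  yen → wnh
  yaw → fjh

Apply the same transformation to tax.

gjc

The output letters match the input read backwards, each shifted +9: day reversed is yad. Read the word backwards and shift each letter +9.
Applying it to tax: reverse → xat; then shift: x+9=g, a+9=j, t+9=c.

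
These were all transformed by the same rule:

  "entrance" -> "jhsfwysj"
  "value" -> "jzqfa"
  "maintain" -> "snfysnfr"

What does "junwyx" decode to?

stripe

Two steps: reverse the string, then apply a Caesar shift of +5.
Undoing it on junwyx: shift back: j−5=e, u−5=p, n−5=i, w−5=r, y−5=t, x−5=s → epirts; then reverse → stripe.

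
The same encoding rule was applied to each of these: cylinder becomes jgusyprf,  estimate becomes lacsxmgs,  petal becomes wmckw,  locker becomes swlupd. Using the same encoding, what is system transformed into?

zgbdpy

In cylinder: c→j is +7, y→g is +8, l→u is +9, i→s is +10 — the shift increases by 1 each position. The shift increases by 1 at each position, starting from +7: 7, 8, 9, ….
For system: s+7=z, y+8=g, s+9=b, t+10=d, e+11=p, m+12=y.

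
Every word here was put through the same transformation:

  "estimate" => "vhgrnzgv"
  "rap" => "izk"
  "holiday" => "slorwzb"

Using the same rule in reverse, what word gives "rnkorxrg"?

implicit

This is the alphabet-reversal cipher (Atbash): a becomes z, b becomes y, etc.
Decoding rnkorxrg: r↔i, n↔m, k↔p, o↔l, r↔i, x↔c, r↔i, g↔t.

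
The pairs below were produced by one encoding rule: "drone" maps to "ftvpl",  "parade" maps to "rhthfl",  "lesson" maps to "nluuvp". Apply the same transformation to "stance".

uvhpel

The shift depends on letter class: consonant d→f is +2, but vowel o→v is +7. The rule splits by letter class: vowels +7, consonants +2.
Applying it to stance: s(cons)+2=u, t(cons)+2=v, a(vowel)+7=h, n(cons)+2=p, c(cons)+2=e, e(vowel)+7=l.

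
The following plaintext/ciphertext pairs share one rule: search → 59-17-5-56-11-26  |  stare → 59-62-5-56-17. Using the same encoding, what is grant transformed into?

23-56-5-44-62

s(#19)→59 and e(#5)→17: differences scale by 3, so n = 3·pos + 2. Each letter becomes 3×(its alphabet position, a=1..z=26) + 2.
Applying it to grant: g=7→23, r=18→56, a=1→5, n=14→44, t=20→62.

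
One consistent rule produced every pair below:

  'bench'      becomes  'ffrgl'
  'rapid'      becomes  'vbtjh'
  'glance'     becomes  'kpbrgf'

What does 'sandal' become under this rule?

Two shifts are in play — +1 for a/e/i/o/u, +4 for every other letter.
On sandal: s(cons)+4=w, a(vowel)+1=b, n(cons)+4=r, d(cons)+4=h, a(vowel)+1=b, l(cons)+4=p.

wbrhbp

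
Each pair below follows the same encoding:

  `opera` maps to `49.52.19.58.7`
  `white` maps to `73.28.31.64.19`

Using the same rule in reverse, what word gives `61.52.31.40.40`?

The formula is n = 3×(alphabet index, a=1) + 4.
Reversing it on 61.52.31.40.40: 61→(61−4)÷3=19=s, 52→(52−4)÷3=16=p, 31→(31−4)÷3=9=i, 40→(40−4)÷3=12=l, 40→(40−4)÷3=12=l.

spill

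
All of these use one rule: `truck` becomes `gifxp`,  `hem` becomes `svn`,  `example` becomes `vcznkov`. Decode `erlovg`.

violet

Each pair mirrors across the alphabet (t↔g, r↔i, u↔f): positions sum to 25. Each letter is replaced by its mirror in the alphabet: a↔z, b↔y, c↔x, and so on (the Atbash cipher).
Reversing it on erlovg: e↔v, r↔i, l↔o, o↔l, v↔e, g↔t.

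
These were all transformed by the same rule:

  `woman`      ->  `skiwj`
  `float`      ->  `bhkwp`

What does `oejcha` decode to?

single

Compare letters: w→s is +22, o→k is +22, m→i is +22 — a constant shift. Every letter moves 22 places later in the alphabet, wrapping around z→a.
Reversing it on oejcha: o−22=s, e−22=i, j−22=n, c−22=g, h−22=l, a−22=e.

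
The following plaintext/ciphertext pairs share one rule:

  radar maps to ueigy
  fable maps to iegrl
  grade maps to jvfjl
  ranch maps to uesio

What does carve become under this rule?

fewbl

In radar: r→u is +3, a→e is +4, d→i is +5, a→g is +6 — the shift increases by 1 each position. Each letter shifts forward by (position + 3), i.e. 3, 4, 5, … — the shift grows by one for each successive letter.
On carve: c+3=f, a+4=e, r+5=w, v+6=b, e+7=l.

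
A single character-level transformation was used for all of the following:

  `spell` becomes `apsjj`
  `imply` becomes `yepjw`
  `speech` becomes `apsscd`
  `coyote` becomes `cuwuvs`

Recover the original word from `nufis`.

s(18)→a(0) and p(15)→p(15) fit y≡21x+12 (mod 26); the inverse of 21 mod 26 is 5. Treating letters as 0–25, the rule is x ↦ 21x + 12 (mod 26).
Reversing it on nufis: n(13)→5·(13−12)≡5=f; u(20)→5·(20−12)≡14=o; f(5)→5·(5−12)≡17=r; i(8)→5·(8−12)≡6=g; s(18)→5·(18−12)≡4=e (all mod 26).

forge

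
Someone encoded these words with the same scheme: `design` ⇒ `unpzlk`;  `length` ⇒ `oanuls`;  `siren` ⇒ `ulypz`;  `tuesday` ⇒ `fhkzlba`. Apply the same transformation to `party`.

fayhw

The word is reversed, then every letter is shifted forward by 7.
For party: reverse → ytrap; then shift: y+7=f, t+7=a, r+7=y, a+7=h, p+7=w.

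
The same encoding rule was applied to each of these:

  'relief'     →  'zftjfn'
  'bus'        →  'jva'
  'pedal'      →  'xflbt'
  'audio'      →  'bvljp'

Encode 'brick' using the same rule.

jzjks

The shift depends on letter class: consonant r→z is +8, but vowel e→f is +1. Two shifts are in play — +1 for a/e/i/o/u, +8 for every other letter.
On brick: b(cons)+8=j, r(cons)+8=z, i(vowel)+1=j, c(cons)+8=k, k(cons)+8=s.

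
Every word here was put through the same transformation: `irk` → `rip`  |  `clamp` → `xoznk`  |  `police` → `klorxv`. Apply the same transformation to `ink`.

This is the alphabet-reversal cipher (Atbash): a becomes z, b becomes y, etc.
For ink: i↔r, n↔m, k↔p.

rmp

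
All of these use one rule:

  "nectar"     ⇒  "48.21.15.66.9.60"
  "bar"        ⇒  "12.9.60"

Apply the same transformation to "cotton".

n(#14)→48 and e(#5)→21: differences scale by 3, so n = 3·pos + 6. The formula is n = 3×(alphabet index, a=1) + 6.
Applying it to cotton: c=3→15, o=15→51, t=20→66, t=20→66, o=15→51, n=14→48.

15.51.66.66.51.48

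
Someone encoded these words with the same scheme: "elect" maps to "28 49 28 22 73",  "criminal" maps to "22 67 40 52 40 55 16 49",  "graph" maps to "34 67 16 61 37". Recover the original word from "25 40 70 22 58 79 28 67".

Each letter becomes 3×(its alphabet position, a=1..z=26) + 13.
Reversing it on 25 40 70 22 58 79 28 67: 25→(25−13)÷3=4=d, 40→(40−13)÷3=9=i, 70→(70−13)÷3=19=s, 22→(22−13)÷3=3=c, 58→(58−13)÷3=15=o, 79→(79−13)÷3=22=v, 28→(28−13)÷3=5=e, 67→(67−13)÷3=18=r.

discover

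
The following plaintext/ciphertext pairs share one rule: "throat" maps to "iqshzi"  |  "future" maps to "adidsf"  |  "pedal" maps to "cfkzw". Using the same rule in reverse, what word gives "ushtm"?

t(19)→i(8) and h(7)→q(16) fit y≡21x+25 (mod 26); the inverse of 21 mod 26 is 5. Each letter's alphabet position (a=0..z=25) is mapped through 21·x+25 mod 26 — an affine cipher.
Undoing it on ushtm: u(20)→5·(20−25)≡1=b; s(18)→5·(18−25)≡17=r; h(7)→5·(7−25)≡14=o; t(19)→5·(19−25)≡22=w; m(12)→5·(12−25)≡13=n (all mod 26).

brown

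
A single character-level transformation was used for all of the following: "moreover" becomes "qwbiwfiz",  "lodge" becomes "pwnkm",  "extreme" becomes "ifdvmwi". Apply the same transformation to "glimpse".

It's a Vigenère-style cipher with numeric key [4,8,10]: position i shifts by key[i mod 3].
For glimpse: g+4=k, l+8=t, i+10=s, m+4=q, p+8=x, s+10=c, e+4=i.

ktsqxci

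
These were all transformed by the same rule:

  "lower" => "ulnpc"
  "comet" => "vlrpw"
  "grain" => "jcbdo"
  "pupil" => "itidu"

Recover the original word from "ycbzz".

l(11)→u(20) and o(14)→l(11) fit y≡23x+1 (mod 26); the inverse of 23 mod 26 is 17. Treating letters as 0–25, the rule is x ↦ 23x + 1 (mod 26).
Undoing it on ycbzz: y(24)→17·(24−1)≡1=b; c(2)→17·(2−1)≡17=r; b(1)→17·(1−1)≡0=a; z(25)→17·(25−1)≡18=s; z(25)→17·(25−1)≡18=s (all mod 26).

brass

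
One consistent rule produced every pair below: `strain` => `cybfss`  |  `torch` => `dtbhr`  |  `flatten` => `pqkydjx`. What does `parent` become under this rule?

zfbjxy

Shifts by position in strain: pos 0: s→c (+10), pos 1: t→y (+5), pos 2: r→b (+10), pos 3: a→f (+5) — repeating every 2. It's a Vigenère-style cipher with numeric key [10,5]: position i shifts by key[i mod 2].
On parent: p+10=z, a+5=f, r+10=b, e+5=j, n+10=x, t+5=y.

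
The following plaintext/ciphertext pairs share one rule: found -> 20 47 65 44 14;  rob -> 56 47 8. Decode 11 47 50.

cop

f(#6)→20 and o(#15)→47: differences scale by 3, so n = 3·pos + 2. The formula is n = 3×(alphabet index, a=1) + 2.
Decoding 11 47 50: 11→(11−2)÷3=3=c, 47→(47−2)÷3=15=o, 50→(50−2)÷3=16=p.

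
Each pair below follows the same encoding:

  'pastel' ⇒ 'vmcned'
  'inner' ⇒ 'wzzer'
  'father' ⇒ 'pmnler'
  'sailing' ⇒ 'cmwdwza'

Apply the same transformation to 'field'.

p(15)→v(21) and a(0)→m(12) fit y≡11x+12 (mod 26); the inverse of 11 mod 26 is 19. Each letter's alphabet position (a=0..z=25) is mapped through 11·x+12 mod 26 — an affine cipher.
Applying it to field: f(5)→11·5+12≡15=p; i(8)→11·8+12≡22=w; e(4)→11·4+12≡4=e; l(11)→11·11+12≡3=d; d(3)→11·3+12≡19=t (all mod 26).

pwedt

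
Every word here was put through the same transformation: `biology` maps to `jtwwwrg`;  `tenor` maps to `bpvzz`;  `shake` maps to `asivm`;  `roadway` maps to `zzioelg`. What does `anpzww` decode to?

school

A repeating key of period 2 is used — shifts +8, +11 over and over.
Decoding anpzww: a−8=s, n−11=c, p−8=h, z−11=o, w−8=o, w−11=l.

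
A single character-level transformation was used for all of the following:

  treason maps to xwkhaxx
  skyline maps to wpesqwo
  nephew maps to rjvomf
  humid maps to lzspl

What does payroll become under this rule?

In treason: t→x is +4, r→w is +5, e→k is +6, a→h is +7 — the shift increases by 1 each position. The shift increases by 1 at each position, starting from +4: 4, 5, 6, ….
Applying it to payroll: p+4=t, a+5=f, y+6=e, r+7=y, o+8=w, l+9=u, l+10=v.

tfeywuv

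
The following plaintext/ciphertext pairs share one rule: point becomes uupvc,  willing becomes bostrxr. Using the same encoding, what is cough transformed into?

huboq

In point: p→u is +5, o→u is +6, i→p is +7, n→v is +8 — the shift increases by 1 each position. Each letter shifts forward by (position + 5), i.e. 5, 6, 7, … — the shift grows by one for each successive letter.
On cough: c+5=h, o+6=u, u+7=b, g+8=o, h+9=q.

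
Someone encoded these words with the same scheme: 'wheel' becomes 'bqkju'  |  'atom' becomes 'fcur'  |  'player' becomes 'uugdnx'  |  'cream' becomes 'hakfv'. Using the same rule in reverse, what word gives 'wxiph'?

Shifts by position in wheel: pos 0: w→b (+5), pos 1: h→q (+9), pos 2: e→k (+6), pos 3: e→j (+5), pos 4: l→u (+9) — repeating every 3. It's a Vigenère-style cipher with numeric key [5,9,6]: position i shifts by key[i mod 3].
Decoding wxiph: w−5=r, x−9=o, i−6=c, p−5=k, h−9=y.

rocky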